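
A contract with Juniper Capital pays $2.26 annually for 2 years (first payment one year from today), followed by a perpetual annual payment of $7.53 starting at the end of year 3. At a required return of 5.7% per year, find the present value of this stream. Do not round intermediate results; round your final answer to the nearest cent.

PV of 2-year annuity: $2.26 × [1 − (1+0.057)^−2] / 0.057 = 4.16095
Perpetuity value at year 2: $7.53 / 0.057 = 132.10526
PV of perpetuity: 132.10526 / (1+0.057)^2 = 118.24156
Total PV = 4.16095 + 118.24156 = 122.40251

$122.40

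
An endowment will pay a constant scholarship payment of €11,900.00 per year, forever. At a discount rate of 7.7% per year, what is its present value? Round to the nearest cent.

€154545.45

Level perpetuity: PV = C / r = €11,900.00 / 0.077 = €154,545.45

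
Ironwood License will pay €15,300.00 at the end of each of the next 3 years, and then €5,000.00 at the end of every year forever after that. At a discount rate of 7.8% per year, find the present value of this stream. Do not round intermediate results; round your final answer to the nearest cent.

PV of 3-year annuity: €15,300.00 × [1 − (1+0.078)^−3] / 0.078 = 39572.31139
Perpetuity value at year 3: €5,000.00 / 0.078 = 64102.56410
PV of perpetuity: 64102.56410 / (1+0.078)^3 = 51170.43620
Total PV = 39572.31139 + 51170.43620 = 90742.74759

€90742.75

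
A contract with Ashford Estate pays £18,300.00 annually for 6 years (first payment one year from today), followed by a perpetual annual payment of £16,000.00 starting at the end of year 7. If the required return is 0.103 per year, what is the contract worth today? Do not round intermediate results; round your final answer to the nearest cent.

PV of 6-year annuity: £18,300.00 × [1 − (1+0.103)^−6] / 0.103 = 79005.43221
Perpetuity value at year 6: £16,000.00 / 0.103 = 155339.80583
PV of perpetuity: 155339.80583 / (1+0.103)^6 = 86264.01810
Total PV = 79005.43221 + 86264.01810 = 165269.45031

£165269.45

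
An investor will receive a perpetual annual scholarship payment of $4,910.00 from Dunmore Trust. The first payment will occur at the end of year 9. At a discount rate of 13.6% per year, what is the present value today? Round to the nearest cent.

$13017.15

Value at end of year 8: C / r = $4,910.00 / 0.136 = $36,102.9412
Discount to today: PV = $36,102.9412 / (1 + 0.136)^8 = $36,102.9412 / 2.773490 = $13,017.15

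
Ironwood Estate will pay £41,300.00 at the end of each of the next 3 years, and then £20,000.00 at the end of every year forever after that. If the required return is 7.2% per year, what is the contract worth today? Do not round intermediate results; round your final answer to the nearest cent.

PV of 3-year annuity: £41,300.00 × [1 − (1+0.072)^−3] / 0.072 = 107989.42502
Perpetuity value at year 3: £20,000.00 / 0.072 = 277777.77778
PV of perpetuity: 277777.77778 / (1+0.072)^3 = 225482.65670
Total PV = 107989.42502 + 225482.65670 = 333472.08172

£333472.08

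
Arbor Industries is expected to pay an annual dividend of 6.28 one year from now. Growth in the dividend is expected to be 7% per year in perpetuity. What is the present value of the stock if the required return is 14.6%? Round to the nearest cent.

Growing perpetuity: P = D₁ / (r − g) = 6.2800 / (0.146 − 0.07) = 82.63

82.63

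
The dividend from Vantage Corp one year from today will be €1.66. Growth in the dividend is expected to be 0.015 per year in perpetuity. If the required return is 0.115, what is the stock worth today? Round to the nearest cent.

€16.60

Growing perpetuity: P = D₁ / (r − g) = €1.6600 / (0.115 − 0.015) = €16.60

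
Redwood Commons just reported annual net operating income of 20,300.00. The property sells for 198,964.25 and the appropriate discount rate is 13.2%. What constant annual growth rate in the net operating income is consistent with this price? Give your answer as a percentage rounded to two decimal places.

P = D₀(1+g)/(r−g) ⇒ P(r−g) = D₀(1+g) ⇒ g(P+D₀) = P·r − D₀
g = (P·r − D₀)/(P + D₀) = (198,964.25×0.132 − 20,300.00) / (198,964.25 + 20,300.00) = 0.027197

2.72%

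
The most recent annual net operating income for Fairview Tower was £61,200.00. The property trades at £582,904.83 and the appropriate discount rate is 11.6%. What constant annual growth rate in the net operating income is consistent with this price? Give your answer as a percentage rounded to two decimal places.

P = D₀(1+g)/(r−g) ⇒ P(r−g) = D₀(1+g) ⇒ g(P+D₀) = P·r − D₀
g = (P·r − D₀)/(P + D₀) = (£582,904.83×0.116 − £61,200.00) / (£582,904.83 + £61,200.00) = 0.009963

1.00%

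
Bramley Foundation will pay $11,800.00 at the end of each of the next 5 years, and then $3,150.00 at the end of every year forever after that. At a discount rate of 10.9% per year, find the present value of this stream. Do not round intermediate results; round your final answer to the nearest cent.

$60949.18

PV of 5-year annuity: $11,800.00 × [1 − (1+0.109)^−5] / 0.109 = 43721.51456
Perpetuity value at year 5: $3,150.00 / 0.109 = 28899.08257
PV of perpetuity: 28899.08257 / (1+0.109)^5 = 17227.66131
Total PV = 43721.51456 + 17227.66131 = 60949.17587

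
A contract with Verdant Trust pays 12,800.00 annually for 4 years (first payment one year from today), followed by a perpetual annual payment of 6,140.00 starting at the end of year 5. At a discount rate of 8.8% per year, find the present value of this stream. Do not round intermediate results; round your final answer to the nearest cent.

PV of 4-year annuity: 12,800.00 × [1 − (1+0.088)^−4] / 0.088 = 41651.11263
Perpetuity value at year 4: 6,140.00 / 0.088 = 69772.72727
PV of perpetuity: 69772.72727 / (1+0.088)^4 = 49793.20918
Total PV = 41651.11263 + 49793.20918 = 91444.32181

91444.32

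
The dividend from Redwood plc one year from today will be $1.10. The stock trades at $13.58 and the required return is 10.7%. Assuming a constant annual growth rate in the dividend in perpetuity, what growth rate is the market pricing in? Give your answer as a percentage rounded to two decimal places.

P = D₁/(r−g) ⇒ g = r − D₁/P = 0.107 − $1.10/$13.58 = 0.025999

2.60%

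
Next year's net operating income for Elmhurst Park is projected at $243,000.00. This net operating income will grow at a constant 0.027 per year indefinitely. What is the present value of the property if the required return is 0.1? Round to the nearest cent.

$3328767.12

Growing perpetuity: P = D₁ / (r − g) = $243,000.0000 / (0.1 − 0.027) = $3,328,767.12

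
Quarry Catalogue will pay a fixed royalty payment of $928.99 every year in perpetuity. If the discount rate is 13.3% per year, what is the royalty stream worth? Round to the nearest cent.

Level perpetuity: PV = C / r = $928.99 / 0.133 = $6,984.89

$6984.89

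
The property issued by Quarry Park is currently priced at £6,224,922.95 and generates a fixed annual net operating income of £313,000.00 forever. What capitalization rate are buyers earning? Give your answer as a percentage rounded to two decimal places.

P = C/r ⇒ r = C/P = £313,000.00/£6,224,922.95 = 0.050282

5.03%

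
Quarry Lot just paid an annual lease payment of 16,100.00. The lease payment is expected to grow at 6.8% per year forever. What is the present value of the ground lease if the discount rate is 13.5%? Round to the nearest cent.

D₁ = D₀ × (1 + g) = 16,100.00 × 1.068 = 17,194.8000
Growing perpetuity: P = D₁ / (r − g) = 17,194.8000 / (0.135 − 0.068) = 256,638.81

256638.81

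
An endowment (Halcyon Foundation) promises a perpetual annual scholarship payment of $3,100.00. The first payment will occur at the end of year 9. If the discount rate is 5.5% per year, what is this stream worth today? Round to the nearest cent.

Value at end of year 8: C / r = $3,100.00 / 0.055 = $56,363.6364
Discount to today: PV = $56,363.6364 / (1 + 0.055)^8 = $56,363.6364 / 1.534687 = $36,726.48

$36726.48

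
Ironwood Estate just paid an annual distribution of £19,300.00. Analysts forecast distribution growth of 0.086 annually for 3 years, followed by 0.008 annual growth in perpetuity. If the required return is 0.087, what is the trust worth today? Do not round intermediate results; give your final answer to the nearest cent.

£303372.74

D_1 = 20959.80000
D_2 = 22762.34280
D_3 = 24719.90428
Terminal value at year 3: TV = D_3×(1+g_2)/(r−g_2) = 24917.66352/0.079 = 315413.46222
P_0 = D_1/(1+r)^1 + D_2/(1+r)^2 + D_3/(1+r)^3 + TV/(1+r)^3
    = 19282.24471 + 19264.50575 + 19246.78312 + 245579.20738 = 303372.74097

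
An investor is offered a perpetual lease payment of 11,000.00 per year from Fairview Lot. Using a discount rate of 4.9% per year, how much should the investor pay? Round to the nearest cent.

Level perpetuity: PV = C / r = 11,000.00 / 0.049 = 224,489.80

224489.80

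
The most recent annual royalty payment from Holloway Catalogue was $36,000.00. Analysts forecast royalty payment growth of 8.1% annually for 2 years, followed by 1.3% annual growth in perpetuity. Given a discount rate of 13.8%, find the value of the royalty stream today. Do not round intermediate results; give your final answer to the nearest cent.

D_1 = 38916.00000
D_2 = 42068.19600
Terminal value at year 2: TV = D_2×(1+g_2)/(r−g_2) = 42615.08255/0.125 = 340920.66038
P_0 = D_1/(1+r)^1 + D_2/(1+r)^2 + TV/(1+r)^2
    = 34196.83656 + 32483.98973 + 263250.25280 = 329931.07909

$329931.08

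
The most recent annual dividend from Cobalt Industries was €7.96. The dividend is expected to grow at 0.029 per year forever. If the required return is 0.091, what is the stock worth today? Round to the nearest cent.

€132.11

D₁ = D₀ × (1 + g) = €7.96 × 1.029 = €8.1908
Growing perpetuity: P = D₁ / (r − g) = €8.1908 / (0.091 − 0.029) = €132.11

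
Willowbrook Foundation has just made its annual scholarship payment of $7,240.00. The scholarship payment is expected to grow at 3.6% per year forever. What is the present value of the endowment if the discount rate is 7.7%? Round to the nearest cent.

D₁ = D₀ × (1 + g) = $7,240.00 × 1.036 = $7,500.6400
Growing perpetuity: P = D₁ / (r − g) = $7,500.6400 / (0.077 − 0.036) = $182,942.44

$182942.44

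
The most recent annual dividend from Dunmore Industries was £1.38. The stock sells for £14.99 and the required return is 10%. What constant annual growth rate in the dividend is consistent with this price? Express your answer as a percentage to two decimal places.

0.73%

P = D₀(1+g)/(r−g) ⇒ P(r−g) = D₀(1+g) ⇒ g(P+D₀) = P·r − D₀
g = (P·r − D₀)/(P + D₀) = (£14.99×0.1 − £1.38) / (£14.99 + £1.38) = 0.007269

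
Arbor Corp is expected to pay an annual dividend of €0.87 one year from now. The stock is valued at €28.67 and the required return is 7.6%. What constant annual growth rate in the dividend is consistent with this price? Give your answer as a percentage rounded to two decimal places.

P = D₁/(r−g) ⇒ g = r − D₁/P = 0.076 − €0.87/€28.67 = 0.045655

4.57%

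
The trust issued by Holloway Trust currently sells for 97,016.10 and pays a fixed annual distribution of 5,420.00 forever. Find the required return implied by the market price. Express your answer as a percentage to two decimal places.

P = C/r ⇒ r = C/P = 5,420.00/97,016.10 = 0.055867

5.59%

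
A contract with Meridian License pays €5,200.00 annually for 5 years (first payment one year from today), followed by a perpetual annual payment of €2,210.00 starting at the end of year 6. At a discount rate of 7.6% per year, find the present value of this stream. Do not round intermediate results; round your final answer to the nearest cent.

€41144.08

PV of 5-year annuity: €5,200.00 × [1 − (1+0.076)^−5] / 0.076 = 20982.83156
Perpetuity value at year 5: €2,210.00 / 0.076 = 29078.94737
PV of perpetuity: 29078.94737 / (1+0.076)^5 = 20161.24396
Total PV = 20982.83156 + 20161.24396 = 41144.07551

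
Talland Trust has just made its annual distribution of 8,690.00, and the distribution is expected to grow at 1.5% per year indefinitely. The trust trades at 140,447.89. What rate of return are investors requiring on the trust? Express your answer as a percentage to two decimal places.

7.78%

D₁ = 8,690.00 × 1.015 = 8,820.3500
P = D₁/(r − g) ⇒ r = D₁/P + g = 8,820.3500/140,447.89 + 0.015 = 0.062802 + 0.015 = 0.077802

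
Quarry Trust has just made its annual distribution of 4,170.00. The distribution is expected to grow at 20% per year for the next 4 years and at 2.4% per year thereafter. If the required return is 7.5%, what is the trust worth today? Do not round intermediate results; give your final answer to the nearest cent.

D_1 = 5004.00000
D_2 = 6004.80000
D_3 = 7205.76000
D_4 = 8646.91200
Terminal value at year 4: TV = D_4×(1+g_2)/(r−g_2) = 8854.43789/0.051 = 173616.42918
P_0 = D_1/(1+r)^1 + D_2/(1+r)^2 + D_3/(1+r)^3 + D_4/(1+r)^4 + TV/(1+r)^4
    = 4654.88372 + 5196.14927 + 5800.35267 + 6474.81229 + 130004.07415 = 152130.27210

152130.27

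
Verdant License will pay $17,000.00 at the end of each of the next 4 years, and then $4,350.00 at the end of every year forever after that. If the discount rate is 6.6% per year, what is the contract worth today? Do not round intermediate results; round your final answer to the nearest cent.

$109147.10

PV of 4-year annuity: $17,000.00 × [1 − (1+0.066)^−4] / 0.066 = 58106.41005
Perpetuity value at year 4: $4,350.00 / 0.066 = 65909.09091
PV of perpetuity: 65909.09091 / (1+0.066)^4 = 51040.68598
Total PV = 58106.41005 + 51040.68598 = 109147.09603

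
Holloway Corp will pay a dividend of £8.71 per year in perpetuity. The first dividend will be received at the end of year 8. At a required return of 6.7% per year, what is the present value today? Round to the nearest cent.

Value at end of year 7: C / r = £8.71 / 0.067 = £130.0000
Discount to today: PV = £130.0000 / (1 + 0.067)^7 = £130.0000 / 1.574530 = £82.56

£82.56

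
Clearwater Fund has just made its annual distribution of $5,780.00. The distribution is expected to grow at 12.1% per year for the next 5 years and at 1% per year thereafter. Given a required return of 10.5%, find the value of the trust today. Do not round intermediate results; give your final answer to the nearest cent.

$96210.04

D_1 = 6479.38000
D_2 = 7263.38498
D_3 = 8142.25456
D_4 = 9127.46736
D_5 = 10231.89092
Terminal value at year 5: TV = D_5×(1+g_2)/(r−g_2) = 10334.20982/0.095 = 108781.15605
P_0 = D_1/(1+r)^1 + D_2/(1+r)^2 + D_3/(1+r)^3 + D_4/(1+r)^4 + D_5/(1+r)^5 + TV/(1+r)^5
    = 5863.69231 + 5948.59645 + 6034.72997 + 6122.11068 + 6210.75662 + 66030.14938 = 96210.03541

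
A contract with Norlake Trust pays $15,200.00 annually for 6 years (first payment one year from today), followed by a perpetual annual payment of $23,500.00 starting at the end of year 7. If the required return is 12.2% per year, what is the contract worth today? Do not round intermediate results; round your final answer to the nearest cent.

$158690.69

PV of 6-year annuity: $15,200.00 × [1 − (1+0.122)^−6] / 0.122 = 62141.00183
Perpetuity value at year 6: $23,500.00 / 0.122 = 192622.95082
PV of perpetuity: 192622.95082 / (1+0.122)^6 = 96549.69142
Total PV = 62141.00183 + 96549.69142 = 158690.69324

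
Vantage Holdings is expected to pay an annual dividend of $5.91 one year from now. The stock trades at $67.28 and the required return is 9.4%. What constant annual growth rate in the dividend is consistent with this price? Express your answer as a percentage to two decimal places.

0.62%

P = D₁/(r−g) ⇒ g = r − D₁/P = 0.094 − $5.91/$67.28 = 0.006158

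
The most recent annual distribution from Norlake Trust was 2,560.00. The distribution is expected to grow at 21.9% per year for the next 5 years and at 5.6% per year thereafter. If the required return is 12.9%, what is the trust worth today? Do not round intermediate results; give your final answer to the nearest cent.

D_1 = 3120.64000
D_2 = 3804.06016
D_3 = 4637.14934
D_4 = 5652.68504
D_5 = 6890.62306
Terminal value at year 5: TV = D_5×(1+g_2)/(r−g_2) = 7276.49795/0.073 = 99678.05417
P_0 = D_1/(1+r)^1 + D_2/(1+r)^2 + D_3/(1+r)^3 + D_4/(1+r)^4 + D_5/(1+r)^5 + TV/(1+r)^5
    = 2764.07440 + 2984.41691 + 3222.32437 + 3479.19700 + 3756.54663 + 54341.27724 = 70547.83655

70547.84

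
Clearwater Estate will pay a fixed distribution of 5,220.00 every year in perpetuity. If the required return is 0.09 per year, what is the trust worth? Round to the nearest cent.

Level perpetuity: PV = C / r = 5,220.00 / 0.09 = 58,000.00

58000.00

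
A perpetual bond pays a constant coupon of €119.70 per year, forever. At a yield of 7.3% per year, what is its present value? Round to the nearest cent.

Level perpetuity: PV = C / r = €119.70 / 0.073 = €1,639.73

€1639.73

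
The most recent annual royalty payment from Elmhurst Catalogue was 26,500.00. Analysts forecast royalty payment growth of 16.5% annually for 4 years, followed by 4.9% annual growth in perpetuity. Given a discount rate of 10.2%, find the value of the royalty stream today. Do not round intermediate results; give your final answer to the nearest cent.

D_1 = 30872.50000
D_2 = 35966.46250
D_3 = 41900.92881
D_4 = 48814.58207
Terminal value at year 4: TV = D_4×(1+g_2)/(r−g_2) = 51206.49659/0.053 = 966160.31298
P_0 = D_1/(1+r)^1 + D_2/(1+r)^2 + D_3/(1+r)^3 + D_4/(1+r)^4 + TV/(1+r)^4
    = 28014.97278 + 29616.55471 + 31309.69712 + 33099.63444 + 655122.95330 = 777163.81235

777163.81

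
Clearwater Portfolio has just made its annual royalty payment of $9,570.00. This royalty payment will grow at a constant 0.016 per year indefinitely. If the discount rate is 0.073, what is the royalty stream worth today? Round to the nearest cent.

D₁ = D₀ × (1 + g) = $9,570.00 × 1.016 = $9,723.1200
Growing perpetuity: P = D₁ / (r − g) = $9,723.1200 / (0.073 − 0.016) = $170,581.05

$170581.05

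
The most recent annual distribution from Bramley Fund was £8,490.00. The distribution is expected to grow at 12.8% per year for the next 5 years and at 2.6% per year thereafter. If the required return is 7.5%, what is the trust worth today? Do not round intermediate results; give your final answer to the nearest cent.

£275289.02

D_1 = 9576.72000
D_2 = 10802.54016
D_3 = 12185.26530
D_4 = 13744.97926
D_5 = 15504.33660
Terminal value at year 5: TV = D_5×(1+g_2)/(r−g_2) = 15907.44936/0.049 = 324641.82359
P_0 = D_1/(1+r)^1 + D_2/(1+r)^2 + D_3/(1+r)^3 + D_4/(1+r)^4 + D_5/(1+r)^5 + TV/(1+r)^5
    = 8908.57674 + 9347.79030 + 9808.65810 + 10292.24775 + 10799.67950 + 226132.06464 = 275289.01703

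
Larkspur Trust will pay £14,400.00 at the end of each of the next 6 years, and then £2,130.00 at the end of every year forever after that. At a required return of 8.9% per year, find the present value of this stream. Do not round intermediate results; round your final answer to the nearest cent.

PV of 6-year annuity: £14,400.00 × [1 − (1+0.089)^−6] / 0.089 = 64790.27638
Perpetuity value at year 6: £2,130.00 / 0.089 = 23932.58427
PV of perpetuity: 23932.58427 / (1+0.089)^6 = 14349.02256
Total PV = 64790.27638 + 14349.02256 = 79139.29893

£79139.30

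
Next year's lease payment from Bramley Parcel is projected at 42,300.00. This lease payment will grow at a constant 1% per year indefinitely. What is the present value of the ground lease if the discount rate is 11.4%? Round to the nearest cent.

Growing perpetuity: P = D₁ / (r − g) = 42,300.0000 / (0.114 − 0.01) = 406,730.77

406730.77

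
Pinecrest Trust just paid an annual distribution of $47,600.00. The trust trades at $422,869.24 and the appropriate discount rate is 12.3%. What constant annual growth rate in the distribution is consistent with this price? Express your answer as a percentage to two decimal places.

P = D₀(1+g)/(r−g) ⇒ P(r−g) = D₀(1+g) ⇒ g(P+D₀) = P·r − D₀
g = (P·r − D₀)/(P + D₀) = ($422,869.24×0.123 − $47,600.00) / ($422,869.24 + $47,600.00) = 0.009380

0.94%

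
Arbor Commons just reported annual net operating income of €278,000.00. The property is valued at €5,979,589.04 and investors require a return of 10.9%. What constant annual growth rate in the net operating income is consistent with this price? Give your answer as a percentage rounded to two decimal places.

P = D₀(1+g)/(r−g) ⇒ P(r−g) = D₀(1+g) ⇒ g(P+D₀) = P·r − D₀
g = (P·r − D₀)/(P + D₀) = (€5,979,589.04×0.109 − €278,000.00) / (€5,979,589.04 + €278,000.00) = 0.059732

5.97%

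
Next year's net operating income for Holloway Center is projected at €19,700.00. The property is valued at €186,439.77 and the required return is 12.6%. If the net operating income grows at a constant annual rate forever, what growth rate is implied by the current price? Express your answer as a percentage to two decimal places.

P = D₁/(r−g) ⇒ g = r − D₁/P = 0.126 − €19,700.00/€186,439.77 = 0.020336

2.03%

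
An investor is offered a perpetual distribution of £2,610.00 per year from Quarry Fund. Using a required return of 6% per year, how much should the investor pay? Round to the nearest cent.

Level perpetuity: PV = C / r = £2,610.00 / 0.06 = £43,500.00

£43500.00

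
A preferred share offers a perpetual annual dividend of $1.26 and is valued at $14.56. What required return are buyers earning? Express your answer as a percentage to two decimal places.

8.65%

P = C/r ⇒ r = C/P = $1.26/$14.56 = 0.086538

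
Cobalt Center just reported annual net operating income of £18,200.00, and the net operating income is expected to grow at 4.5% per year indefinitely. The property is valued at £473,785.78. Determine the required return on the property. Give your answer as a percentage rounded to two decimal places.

8.51%

D₁ = £18,200.00 × 1.045 = £19,019.0000
P = D₁/(r − g) ⇒ r = D₁/P + g = £19,019.0000/£473,785.78 + 0.045 = 0.040143 + 0.045 = 0.085143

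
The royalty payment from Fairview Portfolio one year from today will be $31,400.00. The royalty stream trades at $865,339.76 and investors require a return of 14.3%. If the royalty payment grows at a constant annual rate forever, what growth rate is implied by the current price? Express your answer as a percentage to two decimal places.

P = D₁/(r−g) ⇒ g = r − D₁/P = 0.143 − $31,400.00/$865,339.76 = 0.106714

10.67%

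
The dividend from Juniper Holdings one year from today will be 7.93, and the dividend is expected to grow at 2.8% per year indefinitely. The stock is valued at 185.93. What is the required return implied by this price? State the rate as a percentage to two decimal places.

P = D₁/(r − g) ⇒ r = D₁/P + g = 7.9300/185.93 + 0.028 = 0.042650 + 0.028 = 0.070650

7.07%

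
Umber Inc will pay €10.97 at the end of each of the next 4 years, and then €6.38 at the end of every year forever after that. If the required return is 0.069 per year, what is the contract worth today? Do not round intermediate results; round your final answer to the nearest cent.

PV of 4-year annuity: €10.97 × [1 − (1+0.069)^−4] / 0.069 = 37.24175
Perpetuity value at year 4: €6.38 / 0.069 = 92.46377
PV of perpetuity: 92.46377 / (1+0.069)^4 = 70.80448
Total PV = 37.24175 + 70.80448 = 108.04623

€108.05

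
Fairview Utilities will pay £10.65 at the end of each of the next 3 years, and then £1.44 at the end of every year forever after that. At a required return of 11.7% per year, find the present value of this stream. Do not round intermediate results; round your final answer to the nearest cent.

£34.54

PV of 3-year annuity: £10.65 × [1 − (1+0.117)^−3] / 0.117 = 25.71195
Perpetuity value at year 3: £1.44 / 0.117 = 12.30769
PV of perpetuity: 12.30769 / (1+0.117)^3 = 8.83115
Total PV = 25.71195 + 8.83115 = 34.54310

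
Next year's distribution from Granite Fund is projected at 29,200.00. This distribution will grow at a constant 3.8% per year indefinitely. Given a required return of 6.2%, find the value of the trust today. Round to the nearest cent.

1216666.67

Growing perpetuity: P = D₁ / (r − g) = 29,200.0000 / (0.062 − 0.038) = 1,216,666.67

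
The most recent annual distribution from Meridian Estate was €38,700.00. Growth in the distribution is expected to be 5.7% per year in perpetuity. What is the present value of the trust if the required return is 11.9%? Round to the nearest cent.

D₁ = D₀ × (1 + g) = €38,700.00 × 1.057 = €40,905.9000
Growing perpetuity: P = D₁ / (r − g) = €40,905.9000 / (0.119 − 0.057) = €659,772.58

€659772.58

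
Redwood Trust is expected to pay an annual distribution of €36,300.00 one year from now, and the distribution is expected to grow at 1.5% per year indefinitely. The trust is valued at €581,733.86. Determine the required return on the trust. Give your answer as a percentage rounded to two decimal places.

7.74%

P = D₁/(r − g) ⇒ r = D₁/P + g = €36,300.0000/€581,733.86 + 0.015 = 0.062400 + 0.015 = 0.077400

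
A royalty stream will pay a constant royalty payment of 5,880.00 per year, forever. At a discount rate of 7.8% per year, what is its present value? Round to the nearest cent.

75384.62

Level perpetuity: PV = C / r = 5,880.00 / 0.078 = 75,384.62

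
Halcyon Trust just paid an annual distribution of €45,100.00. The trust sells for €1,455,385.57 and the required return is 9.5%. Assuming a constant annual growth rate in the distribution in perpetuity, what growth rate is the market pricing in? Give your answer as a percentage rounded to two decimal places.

6.21%

P = D₀(1+g)/(r−g) ⇒ P(r−g) = D₀(1+g) ⇒ g(P+D₀) = P·r − D₀
g = (P·r − D₀)/(P + D₀) = (€1,455,385.57×0.095 − €45,100.00) / (€1,455,385.57 + €45,100.00) = 0.062088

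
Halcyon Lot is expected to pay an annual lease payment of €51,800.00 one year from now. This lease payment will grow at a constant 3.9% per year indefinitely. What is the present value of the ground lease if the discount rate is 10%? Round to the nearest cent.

Growing perpetuity: P = D₁ / (r − g) = €51,800.0000 / (0.1 − 0.039) = €849,180.33

€849180.33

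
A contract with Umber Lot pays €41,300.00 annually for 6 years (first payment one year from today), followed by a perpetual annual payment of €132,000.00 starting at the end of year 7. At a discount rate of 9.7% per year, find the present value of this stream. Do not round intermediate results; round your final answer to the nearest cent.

PV of 6-year annuity: €41,300.00 × [1 − (1+0.097)^−6] / 0.097 = 181464.71011
Perpetuity value at year 6: €132,000.00 / 0.097 = 1360824.74227
PV of perpetuity: 1360824.74227 / (1+0.097)^6 = 780840.68090
Total PV = 181464.71011 + 780840.68090 = 962305.39101

€962305.39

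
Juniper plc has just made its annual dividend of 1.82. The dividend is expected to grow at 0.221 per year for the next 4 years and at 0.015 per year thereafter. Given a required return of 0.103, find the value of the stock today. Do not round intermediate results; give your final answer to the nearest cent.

D_1 = 2.22222
D_2 = 2.71333
D_3 = 3.31298
D_4 = 4.04514
Terminal value at year 4: TV = D_4×(1+g_2)/(r−g_2) = 4.10582/0.088 = 46.65706
P_0 = D_1/(1+r)^1 + D_2/(1+r)^2 + D_3/(1+r)^3 + D_4/(1+r)^4 + TV/(1+r)^4
    = 2.01471 + 2.23024 + 2.46883 + 2.73295 + 31.52212 = 40.96885

40.97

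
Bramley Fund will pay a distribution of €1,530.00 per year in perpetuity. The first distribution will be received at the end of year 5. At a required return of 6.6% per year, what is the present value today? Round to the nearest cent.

€17952.24

Value at end of year 4: C / r = €1,530.00 / 0.066 = €23,181.8182
Discount to today: PV = €23,181.8182 / (1 + 0.066)^4 = €23,181.8182 / 1.291305 = €17,952.24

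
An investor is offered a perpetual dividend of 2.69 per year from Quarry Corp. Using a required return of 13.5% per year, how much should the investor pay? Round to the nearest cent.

19.93

Level perpetuity: PV = C / r = 2.69 / 0.135 = 19.93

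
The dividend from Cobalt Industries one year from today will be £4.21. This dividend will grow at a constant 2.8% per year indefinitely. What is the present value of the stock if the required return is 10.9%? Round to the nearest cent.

£51.98

Growing perpetuity: P = D₁ / (r − g) = £4.2100 / (0.109 − 0.028) = £51.98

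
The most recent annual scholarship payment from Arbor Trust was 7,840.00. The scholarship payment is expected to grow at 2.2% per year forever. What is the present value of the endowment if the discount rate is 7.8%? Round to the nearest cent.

143080.00

D₁ = D₀ × (1 + g) = 7,840.00 × 1.022 = 8,012.4800
Growing perpetuity: P = D₁ / (r − g) = 8,012.4800 / (0.078 − 0.022) = 143,080.00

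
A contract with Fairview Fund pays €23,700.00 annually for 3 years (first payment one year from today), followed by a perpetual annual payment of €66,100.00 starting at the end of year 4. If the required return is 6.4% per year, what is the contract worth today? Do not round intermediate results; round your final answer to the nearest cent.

€920310.36

PV of 3-year annuity: €23,700.00 × [1 − (1+0.064)^−3] / 0.064 = 62884.45157
Perpetuity value at year 3: €66,100.00 / 0.064 = 1032812.50000
PV of perpetuity: 1032812.50000 / (1+0.064)^3 = 857425.90721
Total PV = 62884.45157 + 857425.90721 = 920310.35879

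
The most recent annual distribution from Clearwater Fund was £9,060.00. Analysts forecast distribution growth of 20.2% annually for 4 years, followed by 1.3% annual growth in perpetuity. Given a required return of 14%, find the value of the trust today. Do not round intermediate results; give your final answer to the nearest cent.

£130759.36

D_1 = 10890.12000
D_2 = 13089.92424
D_3 = 15734.08894
D_4 = 18912.37490
Terminal value at year 4: TV = D_4×(1+g_2)/(r−g_2) = 19158.23578/0.127 = 150852.25020
P_0 = D_1/(1+r)^1 + D_2/(1+r)^2 + D_3/(1+r)^3 + D_4/(1+r)^4 + TV/(1+r)^4
    = 9552.73684 + 10072.27165 + 10620.06187 + 11197.64418 + 89316.64214 = 130759.35668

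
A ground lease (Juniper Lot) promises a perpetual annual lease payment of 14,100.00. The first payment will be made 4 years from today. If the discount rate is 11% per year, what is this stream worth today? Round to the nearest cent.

93725.44

Value at end of year 3: C / r = 14,100.00 / 0.11 = 128,181.8182
Discount to today: PV = 128,181.8182 / (1 + 0.11)^3 = 128,181.8182 / 1.367631 = 93,725.44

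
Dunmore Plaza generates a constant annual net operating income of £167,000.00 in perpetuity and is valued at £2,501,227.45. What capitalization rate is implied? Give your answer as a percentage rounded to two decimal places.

P = C/r ⇒ r = C/P = £167,000.00/£2,501,227.45 = 0.066767

6.68%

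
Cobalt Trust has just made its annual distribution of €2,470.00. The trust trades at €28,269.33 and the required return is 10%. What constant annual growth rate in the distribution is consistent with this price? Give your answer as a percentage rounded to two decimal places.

P = D₀(1+g)/(r−g) ⇒ P(r−g) = D₀(1+g) ⇒ g(P+D₀) = P·r − D₀
g = (P·r − D₀)/(P + D₀) = (€28,269.33×0.1 − €2,470.00) / (€28,269.33 + €2,470.00) = 0.011612

1.16%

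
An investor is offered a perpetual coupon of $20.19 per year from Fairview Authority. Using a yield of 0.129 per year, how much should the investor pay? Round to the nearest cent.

$156.51

Level perpetuity: PV = C / r = $20.19 / 0.129 = $156.51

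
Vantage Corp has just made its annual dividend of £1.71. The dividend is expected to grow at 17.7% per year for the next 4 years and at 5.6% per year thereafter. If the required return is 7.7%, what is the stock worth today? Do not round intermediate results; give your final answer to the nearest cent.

D_1 = 2.01267
D_2 = 2.36891
D_3 = 2.78821
D_4 = 3.28172
Terminal value at year 4: TV = D_4×(1+g_2)/(r−g_2) = 3.46550/0.021 = 165.02380
P_0 = D_1/(1+r)^1 + D_2/(1+r)^2 + D_3/(1+r)^3 + D_4/(1+r)^4 + TV/(1+r)^4
    = 1.86877 + 2.04229 + 2.23192 + 2.43915 + 122.65458 = 131.23672

£131.24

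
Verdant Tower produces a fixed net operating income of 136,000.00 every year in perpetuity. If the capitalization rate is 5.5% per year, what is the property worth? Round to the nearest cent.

Level perpetuity: PV = C / r = 136,000.00 / 0.055 = 2,472,727.27

2472727.27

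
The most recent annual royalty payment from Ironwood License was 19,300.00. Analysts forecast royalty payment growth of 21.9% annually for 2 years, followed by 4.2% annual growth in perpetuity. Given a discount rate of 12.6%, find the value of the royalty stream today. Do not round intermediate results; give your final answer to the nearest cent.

324106.51

D_1 = 23526.70000
D_2 = 28679.04730
Terminal value at year 2: TV = D_2×(1+g_2)/(r−g_2) = 29883.56729/0.084 = 355756.75341
P_0 = D_1/(1+r)^1 + D_2/(1+r)^2 + TV/(1+r)^2
    = 20894.04973 + 22619.75722 + 280592.70261 = 324106.50956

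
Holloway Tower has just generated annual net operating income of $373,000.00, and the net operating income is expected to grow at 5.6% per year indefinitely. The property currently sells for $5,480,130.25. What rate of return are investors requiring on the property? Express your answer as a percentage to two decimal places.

12.79%

D₁ = $373,000.00 × 1.056 = $393,888.0000
P = D₁/(r − g) ⇒ r = D₁/P + g = $393,888.0000/$5,480,130.25 + 0.056 = 0.071876 + 0.056 = 0.127876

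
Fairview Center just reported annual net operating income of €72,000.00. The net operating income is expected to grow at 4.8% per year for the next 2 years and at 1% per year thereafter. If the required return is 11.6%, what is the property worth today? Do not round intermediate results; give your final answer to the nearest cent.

D_1 = 75456.00000
D_2 = 79077.88800
Terminal value at year 2: TV = D_2×(1+g_2)/(r−g_2) = 79868.66688/0.106 = 753477.98943
P_0 = D_1/(1+r)^1 + D_2/(1+r)^2 + TV/(1+r)^2
    = 67612.90323 + 63493.12059 + 604981.62073 = 736087.64455

€736087.64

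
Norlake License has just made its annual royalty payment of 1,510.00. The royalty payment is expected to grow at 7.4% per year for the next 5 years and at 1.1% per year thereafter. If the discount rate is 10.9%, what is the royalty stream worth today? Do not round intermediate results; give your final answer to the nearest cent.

20134.38

D_1 = 1621.74000
D_2 = 1741.74876
D_3 = 1870.63817
D_4 = 2009.06539
D_5 = 2157.73623
Terminal value at year 5: TV = D_5×(1+g_2)/(r−g_2) = 2181.47133/0.098 = 22259.91153
P_0 = D_1/(1+r)^1 + D_2/(1+r)^2 + D_3/(1+r)^3 + D_4/(1+r)^4 + D_5/(1+r)^5 + TV/(1+r)^5
    = 1462.34445 + 1416.19292 + 1371.49792 + 1328.21349 + 1286.29512 + 13269.84051 = 20134.38442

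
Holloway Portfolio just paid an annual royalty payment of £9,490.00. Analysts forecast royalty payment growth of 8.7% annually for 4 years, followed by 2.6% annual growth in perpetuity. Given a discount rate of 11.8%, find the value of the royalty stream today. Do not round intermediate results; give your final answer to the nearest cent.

D_1 = 10315.63000
D_2 = 11213.08981
D_3 = 12188.62862
D_4 = 13249.03931
Terminal value at year 4: TV = D_4×(1+g_2)/(r−g_2) = 13593.51434/0.092 = 147755.59061
P_0 = D_1/(1+r)^1 + D_2/(1+r)^2 + D_3/(1+r)^3 + D_4/(1+r)^4 + TV/(1+r)^4
    = 9226.86047 + 8971.01729 + 8722.26815 + 8480.41635 + 94575.07797 = 129975.64022

£129975.64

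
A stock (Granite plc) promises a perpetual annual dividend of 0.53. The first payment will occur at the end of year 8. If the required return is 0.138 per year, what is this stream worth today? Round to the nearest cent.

Value at end of year 7: C / r = 0.53 / 0.138 = 3.8406
Discount to today: PV = 3.8406 / (1 + 0.138)^7 = 3.8406 / 2.471700 = 1.55

1.55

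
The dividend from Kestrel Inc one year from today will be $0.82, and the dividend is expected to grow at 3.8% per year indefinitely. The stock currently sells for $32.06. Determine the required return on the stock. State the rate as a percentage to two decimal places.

6.36%

P = D₁/(r − g) ⇒ r = D₁/P + g = $0.8200/$32.06 + 0.038 = 0.025577 + 0.038 = 0.063577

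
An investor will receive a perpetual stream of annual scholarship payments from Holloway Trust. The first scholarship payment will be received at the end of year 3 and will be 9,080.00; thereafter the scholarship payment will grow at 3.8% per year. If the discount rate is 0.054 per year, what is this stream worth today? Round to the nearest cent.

510839.70

Value at end of year 2: C₁ / (r − g) = 9,080.00 / (0.054 − 0.038) = 567,500.0000
Discount to today: PV = 567,500.0000 / (1 + 0.054)^2 = 567,500.0000 / 1.110916 = 510,839.70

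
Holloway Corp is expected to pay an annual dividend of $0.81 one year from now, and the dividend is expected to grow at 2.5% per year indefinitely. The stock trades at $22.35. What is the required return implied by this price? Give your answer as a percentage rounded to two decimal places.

P = D₁/(r − g) ⇒ r = D₁/P + g = $0.8100/$22.35 + 0.025 = 0.036242 + 0.025 = 0.061242

6.12%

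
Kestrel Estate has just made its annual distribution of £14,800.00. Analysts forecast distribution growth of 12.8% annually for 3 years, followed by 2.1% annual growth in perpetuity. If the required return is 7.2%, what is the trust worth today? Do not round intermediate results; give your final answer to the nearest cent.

£394394.07

D_1 = 16694.40000
D_2 = 18831.28320
D_3 = 21241.68745
Terminal value at year 3: TV = D_3×(1+g_2)/(r−g_2) = 21687.76289/0.051 = 425250.25267
P_0 = D_1/(1+r)^1 + D_2/(1+r)^2 + D_3/(1+r)^3 + TV/(1+r)^3
    = 15573.13433 + 16386.65627 + 17242.67563 + 345191.60425 = 394394.07047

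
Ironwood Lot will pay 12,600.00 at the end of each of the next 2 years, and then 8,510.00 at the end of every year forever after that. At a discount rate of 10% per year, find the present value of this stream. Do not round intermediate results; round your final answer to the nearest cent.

92198.35

PV of 2-year annuity: 12,600.00 × [1 − (1+0.1)^−2] / 0.1 = 21867.76860
Perpetuity value at year 2: 8,510.00 / 0.1 = 85100.00000
PV of perpetuity: 85100.00000 / (1+0.1)^2 = 70330.57851
Total PV = 21867.76860 + 70330.57851 = 92198.34711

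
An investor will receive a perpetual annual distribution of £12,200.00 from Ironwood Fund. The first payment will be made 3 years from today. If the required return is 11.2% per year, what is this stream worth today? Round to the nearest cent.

£88091.14

Value at end of year 2: C / r = £12,200.00 / 0.112 = £108,928.5714
Discount to today: PV = £108,928.5714 / (1 + 0.112)^2 = £108,928.5714 / 1.236544 = £88,091.14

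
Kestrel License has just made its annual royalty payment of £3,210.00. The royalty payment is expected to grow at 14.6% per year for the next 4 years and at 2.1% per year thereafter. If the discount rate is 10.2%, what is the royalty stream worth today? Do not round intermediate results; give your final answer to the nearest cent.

£61495.30

D_1 = 3678.66000
D_2 = 4215.74436
D_3 = 4831.24304
D_4 = 5536.60452
Terminal value at year 4: TV = D_4×(1+g_2)/(r−g_2) = 5652.87321/0.081 = 69788.55821
P_0 = D_1/(1+r)^1 + D_2/(1+r)^2 + D_3/(1+r)^3 + D_4/(1+r)^4 + TV/(1+r)^4
    = 3338.16697 + 3471.45131 + 3610.05735 + 3754.19758 + 47321.42870 = 61495.30191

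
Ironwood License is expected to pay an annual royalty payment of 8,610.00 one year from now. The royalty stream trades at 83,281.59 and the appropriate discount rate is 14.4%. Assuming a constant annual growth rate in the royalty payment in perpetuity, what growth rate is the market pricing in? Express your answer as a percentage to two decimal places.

4.06%

P = D₁/(r−g) ⇒ g = r − D₁/P = 0.144 − 8,610.00/83,281.59 = 0.040616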